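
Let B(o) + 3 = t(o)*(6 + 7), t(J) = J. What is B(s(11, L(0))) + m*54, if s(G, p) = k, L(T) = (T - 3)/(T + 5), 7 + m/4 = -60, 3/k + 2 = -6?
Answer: -115839/8 ≈ -14480.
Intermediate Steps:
k = -3/8 (k = 3/(-2 - 6) = 3/(-8) = 3*(-1/8) = -3/8 ≈ -0.37500)
m = -268 (m = -28 + 4*(-60) = -28 - 240 = -268)
L(T) = (-3 + T)/(5 + T)
s(G, p) = -3/8
B(o) = -3 + 13*o (B(o) = -3 + o*(6 + 7) = -3 + o*13 = -3 + 13*o)
B(s(11, L(0))) + m*54 = (-3 + 13*(-3/8)) - 268*54 = (-3 - 39/8) - 14472 = -63/8 - 14472 = -115839/8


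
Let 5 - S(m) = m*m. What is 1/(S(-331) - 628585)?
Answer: -1/738141 ≈ -1.3548e-6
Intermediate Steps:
S(m) = 5 - m² (S(m) = 5 - m*m = 5 - m²)
1/(S(-331) - 628585) = 1/((5 - 1*(-331)²) - 628585) = 1/((5 - 1*109561) - 628585) = 1/((5 - 109561) - 628585) = 1/(-109556 - 628585) = 1/(-738141) = -1/738141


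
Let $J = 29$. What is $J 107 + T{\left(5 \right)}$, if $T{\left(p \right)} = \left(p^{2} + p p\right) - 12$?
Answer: $3141$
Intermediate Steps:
$T{\left(p \right)} = -12 + 2 p^{2}$ ($T{\left(p \right)} = \left(p^{2} + p^{2}\right) - 12 = 2 p^{2} - 12 = -12 + 2 p^{2}$)
$J 107 + T{\left(5 \right)} = 29 \cdot 107 - \left(12 - 2 \cdot 5^{2}\right) = 3103 + \left(-12 + 2 \cdot 25\right) = 3103 + \left(-12 + 50\right) = 3103 + 38 = 3141$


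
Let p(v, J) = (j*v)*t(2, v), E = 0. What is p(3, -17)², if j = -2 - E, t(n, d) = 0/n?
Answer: 0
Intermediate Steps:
t(n, d) = 0
j = -2 (j = -2 - 1*0 = -2 + 0 = -2)
p(v, J) = 0 (p(v, J) = -2*v*0 = 0)
p(3, -17)² = 0² = 0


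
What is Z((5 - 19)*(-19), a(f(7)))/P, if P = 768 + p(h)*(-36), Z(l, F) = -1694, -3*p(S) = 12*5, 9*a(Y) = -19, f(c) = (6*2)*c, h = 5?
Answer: -847/744 ≈ -1.1384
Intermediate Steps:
f(c) = 12*c
a(Y) = -19/9 (a(Y) = (1/9)*(-19) = -19/9)
p(S) = -20 (p(S) = -4*5 = -1/3*60 = -20)
P = 1488 (P = 768 - 20*(-36) = 768 + 720 = 1488)
Z((5 - 19)*(-19), a(f(7)))/P = -1694/1488 = -1694*1/1488 = -847/744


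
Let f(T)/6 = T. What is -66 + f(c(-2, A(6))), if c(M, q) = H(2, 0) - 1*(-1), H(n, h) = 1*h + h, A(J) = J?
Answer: -60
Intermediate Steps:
H(n, h) = 2*h (H(n, h) = h + h = 2*h)
c(M, q) = 1 (c(M, q) = 2*0 - 1*(-1) = 0 + 1 = 1)
f(T) = 6*T
-66 + f(c(-2, A(6))) = -66 + 6*1 = -66 + 6 = -60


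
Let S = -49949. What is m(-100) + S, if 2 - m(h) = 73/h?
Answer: -4994627/100 ≈ -49946.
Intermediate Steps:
m(h) = 2 - 73/h
m(-100) + S = (2 - 73/(-100)) - 49949 = (2 - 73*(-1/100)) - 49949 = (2 + 73/100) - 49949 = 273/100 - 49949 = -4994627/100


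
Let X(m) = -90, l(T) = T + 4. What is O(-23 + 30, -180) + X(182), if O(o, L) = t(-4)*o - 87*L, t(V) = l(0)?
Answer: 15598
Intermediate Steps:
l(T) = 4 + T
t(V) = 4 (t(V) = 4 + 0 = 4)
O(o, L) = -87*L + 4*o (O(o, L) = 4*o - 87*L = -87*L + 4*o)
O(-23 + 30, -180) + X(182) = (-87*(-180) + 4*(-23 + 30)) - 90 = (15660 + 4*7) - 90 = (15660 + 28) - 90 = 15688 - 90 = 15598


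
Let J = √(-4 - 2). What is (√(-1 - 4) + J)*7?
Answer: 7*I*(√5 + √6) ≈ 32.799*I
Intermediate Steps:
J = I*√6 (J = √(-6) = I*√6 ≈ 2.4495*I)
(√(-1 - 4) + J)*7 = (√(-1 - 4) + I*√6)*7 = (√(-5) + I*√6)*7 = (I*√5 + I*√6)*7 = 7*I*√5 + 7*I*√6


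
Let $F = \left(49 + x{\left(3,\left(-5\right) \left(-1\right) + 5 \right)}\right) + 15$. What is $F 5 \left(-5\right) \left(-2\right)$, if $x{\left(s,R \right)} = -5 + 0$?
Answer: $2950$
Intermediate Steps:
$x{\left(s,R \right)} = -5$
$F = 59$ ($F = \left(49 - 5\right) + 15 = 44 + 15 = 59$)
$F 5 \left(-5\right) \left(-2\right) = 59 \cdot 5 \left(-5\right) \left(-2\right) = 59 \left(\left(-25\right) \left(-2\right)\right) = 59 \cdot 50 = 2950$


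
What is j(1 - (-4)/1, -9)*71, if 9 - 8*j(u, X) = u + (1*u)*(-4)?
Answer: 213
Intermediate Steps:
j(u, X) = 9/8 + 3*u/8 (j(u, X) = 9/8 - (u + (1*u)*(-4))/8 = 9/8 - (u + u*(-4))/8 = 9/8 - (u - 4*u)/8 = 9/8 - (-3)*u/8 = 9/8 + 3*u/8)
j(1 - (-4)/1, -9)*71 = (9/8 + 3*(1 - (-4)/1)/8)*71 = (9/8 + 3*(1 - (-4))/8)*71 = (9/8 + 3*(1 - 1*(-4))/8)*71 = (9/8 + 3*(1 + 4)/8)*71 = (9/8 + (3/8)*5)*71 = (9/8 + 15/8)*71 = 3*71 = 213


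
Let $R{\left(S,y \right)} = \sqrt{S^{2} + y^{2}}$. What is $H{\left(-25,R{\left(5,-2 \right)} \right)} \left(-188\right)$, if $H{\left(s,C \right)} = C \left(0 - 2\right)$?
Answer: $376 \sqrt{29} \approx 2024.8$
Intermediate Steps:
$H{\left(s,C \right)} = - 2 C$ ($H{\left(s,C \right)} = C \left(-2\right) = - 2 C$)
$H{\left(-25,R{\left(5,-2 \right)} \right)} \left(-188\right) = - 2 \sqrt{5^{2} + \left(-2\right)^{2}} \left(-188\right) = - 2 \sqrt{25 + 4} \left(-188\right) = - 2 \sqrt{29} \left(-188\right) = 376 \sqrt{29}$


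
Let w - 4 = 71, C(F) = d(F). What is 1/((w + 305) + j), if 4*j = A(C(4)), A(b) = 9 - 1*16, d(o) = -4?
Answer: 4/1513 ≈ 0.0026438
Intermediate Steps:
C(F) = -4
A(b) = -7 (A(b) = 9 - 16 = -7)
j = -7/4 (j = (1/4)*(-7) = -7/4 ≈ -1.7500)
w = 75 (w = 4 + 71 = 75)
1/((w + 305) + j) = 1/((75 + 305) - 7/4) = 1/(380 - 7/4) = 1/(1513/4) = 4/1513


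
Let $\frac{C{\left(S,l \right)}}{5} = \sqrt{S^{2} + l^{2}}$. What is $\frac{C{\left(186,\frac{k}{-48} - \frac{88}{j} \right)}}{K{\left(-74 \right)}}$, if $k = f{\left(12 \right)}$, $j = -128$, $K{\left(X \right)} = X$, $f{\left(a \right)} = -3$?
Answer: $- \frac{15 \sqrt{61505}}{296} \approx -12.568$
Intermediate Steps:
$k = -3$
$C{\left(S,l \right)} = 5 \sqrt{S^{2} + l^{2}}$
$\frac{C{\left(186,\frac{k}{-48} - \frac{88}{j} \right)}}{K{\left(-74 \right)}} = \frac{5 \sqrt{186^{2} + \left(- \frac{3}{-48} - \frac{88}{-128}\right)^{2}}}{-74} = 5 \sqrt{34596 + \left(\left(-3\right) \left(- \frac{1}{48}\right) - - \frac{11}{16}\right)^{2}} \left(- \frac{1}{74}\right) = 5 \sqrt{34596 + \left(\frac{1}{16} + \frac{11}{16}\right)^{2}} \left(- \frac{1}{74}\right) = 5 \sqrt{34596 + \left(\frac{3}{4}\right)^{2}} \left(- \frac{1}{74}\right) = 5 \sqrt{34596 + \frac{9}{16}} \left(- \frac{1}{74}\right) = 5 \sqrt{\frac{553545}{16}} \left(- \frac{1}{74}\right) = 5 \frac{3 \sqrt{61505}}{4} \left(- \frac{1}{74}\right) = \frac{15 \sqrt{61505}}{4} \left(- \frac{1}{74}\right) = - \frac{15 \sqrt{61505}}{296}$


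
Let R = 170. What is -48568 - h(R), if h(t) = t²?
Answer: -77468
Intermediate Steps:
-48568 - h(R) = -48568 - 1*170² = -48568 - 1*28900 = -48568 - 28900 = -77468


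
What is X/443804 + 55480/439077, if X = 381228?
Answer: 48002673119/48716032227 ≈ 0.98536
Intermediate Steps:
X/443804 + 55480/439077 = 381228/443804 + 55480/439077 = 381228*(1/443804) + 55480*(1/439077) = 95307/110951 + 55480/439077 = 48002673119/48716032227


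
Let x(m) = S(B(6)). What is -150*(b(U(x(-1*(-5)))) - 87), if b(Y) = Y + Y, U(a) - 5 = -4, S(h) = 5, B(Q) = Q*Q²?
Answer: 12750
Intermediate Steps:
B(Q) = Q³
x(m) = 5
U(a) = 1 (U(a) = 5 - 4 = 1)
b(Y) = 2*Y
-150*(b(U(x(-1*(-5)))) - 87) = -150*(2*1 - 87) = -150*(2 - 87) = -150*(-85) = 12750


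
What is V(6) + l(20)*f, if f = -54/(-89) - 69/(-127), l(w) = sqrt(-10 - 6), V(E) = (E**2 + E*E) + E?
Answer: 78 + 51996*I/11303 ≈ 78.0 + 4.6002*I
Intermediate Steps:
V(E) = E + 2*E**2 (V(E) = (E**2 + E**2) + E = 2*E**2 + E = E + 2*E**2)
l(w) = 4*I (l(w) = sqrt(-16) = 4*I)
f = 12999/11303 (f = -54*(-1/89) - 69*(-1/127) = 54/89 + 69/127 = 12999/11303 ≈ 1.1500)
V(6) + l(20)*f = 6*(1 + 2*6) + (4*I)*(12999/11303) = 6*(1 + 12) + 51996*I/11303 = 6*13 + 51996*I/11303 = 78 + 51996*I/11303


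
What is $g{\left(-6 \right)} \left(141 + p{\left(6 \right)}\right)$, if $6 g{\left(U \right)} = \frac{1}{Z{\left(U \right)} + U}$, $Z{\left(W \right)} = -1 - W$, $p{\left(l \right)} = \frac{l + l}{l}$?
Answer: $- \frac{143}{6} \approx -23.833$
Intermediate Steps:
$p{\left(l \right)} = 2$ ($p{\left(l \right)} = \frac{2 l}{l} = 2$)
$g{\left(U \right)} = - \frac{1}{6}$ ($g{\left(U \right)} = \frac{1}{6 \left(\left(-1 - U\right) + U\right)} = \frac{1}{6 \left(-1\right)} = \frac{1}{6} \left(-1\right) = - \frac{1}{6}$)
$g{\left(-6 \right)} \left(141 + p{\left(6 \right)}\right) = - \frac{141 + 2}{6} = \left(- \frac{1}{6}\right) 143 = - \frac{143}{6}$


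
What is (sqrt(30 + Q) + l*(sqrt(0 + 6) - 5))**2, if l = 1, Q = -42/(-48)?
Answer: (-20 + sqrt(494) + 4*sqrt(6))**2/16 ≈ 9.0361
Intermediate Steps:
Q = 7/8 (Q = -42*(-1/48) = 7/8 ≈ 0.87500)
(sqrt(30 + Q) + l*(sqrt(0 + 6) - 5))**2 = (sqrt(30 + 7/8) + 1*(sqrt(0 + 6) - 5))**2 = (sqrt(247/8) + 1*(sqrt(6) - 5))**2 = (sqrt(494)/4 + 1*(-5 + sqrt(6)))**2 = (sqrt(494)/4 + (-5 + sqrt(6)))**2 = (-5 + sqrt(6) + sqrt(494)/4)**2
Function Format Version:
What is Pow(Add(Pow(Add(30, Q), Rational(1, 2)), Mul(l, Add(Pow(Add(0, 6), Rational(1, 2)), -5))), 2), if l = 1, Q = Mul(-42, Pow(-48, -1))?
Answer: Mul(Rational(1, 16), Pow(Add(-20, Pow(494, Rational(1, 2)), Mul(4, Pow(6, Rational(1, 2)))), 2)) ≈ 9.0361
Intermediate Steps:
Q = Rational(7, 8) (Q = Mul(-42, Rational(-1, 48)) = Rational(7, 8) ≈ 0.87500)
Pow(Add(Pow(Add(30, Q), Rational(1, 2)), Mul(l, Add(Pow(Add(0, 6), Rational(1, 2)), -5))), 2) = Pow(Add(Pow(Add(30, Rational(7, 8)), Rational(1, 2)), Mul(1, Add(Pow(Add(0, 6), Rational(1, 2)), -5))), 2) = Pow(Add(Pow(Rational(247, 8), Rational(1, 2)), Mul(1, Add(Pow(6, Rational(1, 2)), -5))), 2) = Pow(Add(Mul(Rational(1, 4), Pow(494, Rational(1, 2))), Mul(1, Add(-5, Pow(6, Rational(1, 2))))), 2) = Pow(Add(Mul(Rational(1, 4), Pow(494, Rational(1, 2))), Add(-5, Pow(6, Rational(1, 2)))), 2) = Pow(Add(-5, Pow(6, Rational(1, 2)), Mul(Rational(1, 4), Pow(494, Rational(1, 2)))), 2)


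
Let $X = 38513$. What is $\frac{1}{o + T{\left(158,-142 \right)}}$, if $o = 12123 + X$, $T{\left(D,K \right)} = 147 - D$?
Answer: $\frac{1}{50625} \approx 1.9753 \cdot 10^{-5}$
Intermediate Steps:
$o = 50636$ ($o = 12123 + 38513 = 50636$)
$\frac{1}{o + T{\left(158,-142 \right)}} = \frac{1}{50636 + \left(147 - 158\right)} = \frac{1}{50636 - 11} = \frac{1}{50625}$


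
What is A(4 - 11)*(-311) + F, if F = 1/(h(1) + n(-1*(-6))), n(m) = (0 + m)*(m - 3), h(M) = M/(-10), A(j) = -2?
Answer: 111348/179 ≈ 622.06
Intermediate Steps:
h(M) = -M/10 (h(M) = M*(-1/10) = -M/10)
n(m) = m*(-3 + m)
F = 10/179 (F = 1/(-1/10*1 + (-1*(-6))*(-3 - 1*(-6))) = 1/(-1/10 + 6*(-3 + 6)) = 1/(-1/10 + 6*3) = 1/(-1/10 + 18) = 1/(179/10) = 10/179 ≈ 0.055866)
A(4 - 11)*(-311) + F = -2*(-311) + 10/179 = 622 + 10/179 = 111348/179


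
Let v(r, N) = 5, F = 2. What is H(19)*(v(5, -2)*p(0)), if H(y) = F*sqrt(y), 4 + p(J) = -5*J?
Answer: -40*sqrt(19) ≈ -174.36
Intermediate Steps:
p(J) = -4 - 5*J
H(y) = 2*sqrt(y)
H(19)*(v(5, -2)*p(0)) = (2*sqrt(19))*(5*(-4 - 5*0)) = (2*sqrt(19))*(5*(-4 + 0)) = (2*sqrt(19))*(5*(-4)) = (2*sqrt(19))*(-20) = -40*sqrt(19)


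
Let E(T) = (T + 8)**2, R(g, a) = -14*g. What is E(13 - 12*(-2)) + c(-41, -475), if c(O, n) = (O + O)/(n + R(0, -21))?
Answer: 961957/475 ≈ 2025.2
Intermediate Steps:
c(O, n) = 2*O/n (c(O, n) = (O + O)/(n - 14*0) = (2*O)/(n + 0) = (2*O)/n = 2*O/n)
E(T) = (8 + T)**2
E(13 - 12*(-2)) + c(-41, -475) = (8 + (13 - 12*(-2)))**2 + 2*(-41)/(-475) = (8 + (13 + 24))**2 + 2*(-41)*(-1/475) = (8 + 37)**2 + 82/475 = 45**2 + 82/475 = 2025 + 82/475 = 961957/475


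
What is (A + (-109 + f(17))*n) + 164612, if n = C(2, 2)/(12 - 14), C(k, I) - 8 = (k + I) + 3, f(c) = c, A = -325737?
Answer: -160435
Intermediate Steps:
C(k, I) = 11 + I + k (C(k, I) = 8 + ((k + I) + 3) = 8 + ((I + k) + 3) = 8 + (3 + I + k) = 11 + I + k)
n = -15/2 (n = (11 + 2 + 2)/(12 - 14) = 15/(-2) = -½*15 = -15/2 ≈ -7.5000)
(A + (-109 + f(17))*n) + 164612 = (-325737 + (-109 + 17)*(-15/2)) + 164612 = (-325737 - 92*(-15/2)) + 164612 = (-325737 + 690) + 164612 = -325047 + 164612 = -160435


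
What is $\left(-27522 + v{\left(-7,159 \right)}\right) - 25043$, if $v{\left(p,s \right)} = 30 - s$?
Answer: $-52694$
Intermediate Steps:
$\left(-27522 + v{\left(-7,159 \right)}\right) - 25043 = \left(-27522 + \left(30 - 159\right)\right) - 25043 = \left(-27522 - 129\right) - 25043 = -27651 - 25043 = -52694$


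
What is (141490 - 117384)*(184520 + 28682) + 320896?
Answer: 5139768308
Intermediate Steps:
(141490 - 117384)*(184520 + 28682) + 320896 = 24106*213202 + 320896 = 5139447412 + 320896 = 5139768308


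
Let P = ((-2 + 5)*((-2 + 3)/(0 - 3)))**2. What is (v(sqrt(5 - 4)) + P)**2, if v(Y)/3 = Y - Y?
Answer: 1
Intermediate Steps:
v(Y) = 0 (v(Y) = 3*(Y - Y) = 3*0 = 0)
P = 1 (P = (3*(1/(-3)))**2 = (3*(1*(-1/3)))**2 = (3*(-1/3))**2 = (-1)**2 = 1)
(v(sqrt(5 - 4)) + P)**2 = (0 + 1)**2 = 1**2 = 1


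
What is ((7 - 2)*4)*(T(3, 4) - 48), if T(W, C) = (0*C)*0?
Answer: -960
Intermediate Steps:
T(W, C) = 0 (T(W, C) = 0*0 = 0)
((7 - 2)*4)*(T(3, 4) - 48) = ((7 - 2)*4)*(0 - 48) = (5*4)*(-48) = 20*(-48) = -960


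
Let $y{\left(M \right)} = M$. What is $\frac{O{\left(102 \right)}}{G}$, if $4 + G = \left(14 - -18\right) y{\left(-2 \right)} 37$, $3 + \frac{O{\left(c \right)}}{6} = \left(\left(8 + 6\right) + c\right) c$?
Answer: $- \frac{35487}{1186} \approx -29.922$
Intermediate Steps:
$O{\left(c \right)} = -18 + 6 c \left(14 + c\right)$ ($O{\left(c \right)} = -18 + 6 \left(\left(8 + 6\right) + c\right) c = -18 + 6 \left(14 + c\right) c = -18 + 6 c \left(14 + c\right)$)
$G = -2372$ ($G = -4 + \left(14 - -18\right) \left(-2\right) 37 = -4 + \left(14 + 18\right) \left(-2\right) 37 = -4 + 32 \left(-2\right) 37 = -4 - 2368 = -2372$)
$\frac{O{\left(102 \right)}}{G} = \frac{-18 + 6 \cdot 102^{2} + 84 \cdot 102}{-2372} = \left(-18 + 6 \cdot 10404 + 8568\right) \left(- \frac{1}{2372}\right) = \left(-18 + 62424 + 8568\right) \left(- \frac{1}{2372}\right) = 70974 \left(- \frac{1}{2372}\right) = - \frac{35487}{1186}$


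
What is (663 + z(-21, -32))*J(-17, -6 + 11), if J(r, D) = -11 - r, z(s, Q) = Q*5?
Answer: 3018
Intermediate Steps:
z(s, Q) = 5*Q
(663 + z(-21, -32))*J(-17, -6 + 11) = (663 + 5*(-32))*(-11 - 1*(-17)) = (663 - 160)*(-11 + 17) = 503*6 = 3018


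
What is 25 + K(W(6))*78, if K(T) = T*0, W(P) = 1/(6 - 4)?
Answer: 25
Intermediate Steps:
W(P) = ½ (W(P) = 1/2 = ½)
K(T) = 0
25 + K(W(6))*78 = 25 + 0*78 = 25 + 0 = 25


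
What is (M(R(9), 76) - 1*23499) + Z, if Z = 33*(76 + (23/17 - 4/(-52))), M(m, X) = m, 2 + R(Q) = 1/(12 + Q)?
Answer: -97209304/4641 ≈ -20946.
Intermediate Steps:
R(Q) = -2 + 1/(12 + Q)
Z = 564696/221 (Z = 33*(76 + (23*(1/17) - 4*(-1/52))) = 33*(76 + (23/17 + 1/13)) = 33*(76 + 316/221) = 33*(17112/221) = 564696/221 ≈ 2555.2)
(M(R(9), 76) - 1*23499) + Z = ((-23 - 2*9)/(12 + 9) - 1*23499) + 564696/221 = ((-23 - 18)/21 - 23499) + 564696/221 = ((1/21)*(-41) - 23499) + 564696/221 = (-41/21 - 23499) + 564696/221 = -493520/21 + 564696/221 = -97209304/4641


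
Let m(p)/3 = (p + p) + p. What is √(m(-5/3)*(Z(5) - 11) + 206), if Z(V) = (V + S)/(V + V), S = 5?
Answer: 2*√89 ≈ 18.868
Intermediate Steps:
m(p) = 9*p (m(p) = 3*((p + p) + p) = 3*(2*p + p) = 3*(3*p) = 9*p)
Z(V) = (5 + V)/(2*V) (Z(V) = (V + 5)/(V + V) = (5 + V)/((2*V)) = (5 + V)*(1/(2*V)) = (5 + V)/(2*V))
√(m(-5/3)*(Z(5) - 11) + 206) = √((9*(-5/3))*((½)*(5 + 5)/5 - 11) + 206) = √((9*(-5*⅓))*((½)*(⅕)*10 - 11) + 206) = √((9*(-5/3))*(1 - 11) + 206) = √(-15*(-10) + 206) = √(150 + 206) = √356 = 2*√89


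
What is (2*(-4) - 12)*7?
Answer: -140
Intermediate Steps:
(2*(-4) - 12)*7 = (-8 - 12)*7 = -20*7 = -140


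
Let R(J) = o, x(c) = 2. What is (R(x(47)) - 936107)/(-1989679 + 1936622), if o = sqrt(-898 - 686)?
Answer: 936107/53057 - 12*I*sqrt(11)/53057 ≈ 17.643 - 0.00075013*I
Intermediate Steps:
o = 12*I*sqrt(11) (o = sqrt(-1584) = 12*I*sqrt(11) ≈ 39.799*I)
R(J) = 12*I*sqrt(11)
(R(x(47)) - 936107)/(-1989679 + 1936622) = (12*I*sqrt(11) - 936107)/(-1989679 + 1936622) = (-936107 + 12*I*sqrt(11))/(-53057) = (-936107 + 12*I*sqrt(11))*(-1/53057) = 936107/53057 - 12*I*sqrt(11)/53057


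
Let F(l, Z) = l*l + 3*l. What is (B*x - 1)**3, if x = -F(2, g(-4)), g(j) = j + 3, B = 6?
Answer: -226981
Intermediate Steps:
g(j) = 3 + j
F(l, Z) = l**2 + 3*l
x = -10 (x = -2*(3 + 2) = -2*5 = -1*10 = -10)
(B*x - 1)**3 = (6*(-10) - 1)**3 = (-60 - 1)**3 = (-61)**3 = -226981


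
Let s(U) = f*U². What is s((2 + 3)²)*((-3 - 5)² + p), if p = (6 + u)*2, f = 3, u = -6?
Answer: 120000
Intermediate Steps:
s(U) = 3*U²
p = 0 (p = (6 - 6)*2 = 0*2 = 0)
s((2 + 3)²)*((-3 - 5)² + p) = (3*((2 + 3)²)²)*((-3 - 5)² + 0) = (3*(5²)²)*((-8)² + 0) = (3*25²)*(64 + 0) = (3*625)*64 = 1875*64 = 120000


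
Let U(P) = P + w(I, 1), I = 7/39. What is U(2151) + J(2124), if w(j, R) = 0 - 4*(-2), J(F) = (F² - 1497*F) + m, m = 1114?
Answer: 1335021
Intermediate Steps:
J(F) = 1114 + F² - 1497*F (J(F) = (F² - 1497*F) + 1114 = 1114 + F² - 1497*F)
I = 7/39 (I = 7*(1/39) = 7/39 ≈ 0.17949)
w(j, R) = 8 (w(j, R) = 0 + 8 = 8)
U(P) = 8 + P (U(P) = P + 8 = 8 + P)
U(2151) + J(2124) = (8 + 2151) + (1114 + 2124² - 1497*2124) = 2159 + (1114 + 4511376 - 3179628) = 2159 + 1332862 = 1335021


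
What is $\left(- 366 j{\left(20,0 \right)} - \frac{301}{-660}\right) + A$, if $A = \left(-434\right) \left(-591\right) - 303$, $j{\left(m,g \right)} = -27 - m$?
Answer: $\frac{180439681}{660} \approx 2.7339 \cdot 10^{5}$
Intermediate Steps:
$A = 256191$ ($A = 256494 - 303 = 256191$)
$\left(- 366 j{\left(20,0 \right)} - \frac{301}{-660}\right) + A = \left(- 366 \left(-27 - 20\right) - \frac{301}{-660}\right) + 256191 = \left(- 366 \left(-27 - 20\right) - - \frac{301}{660}\right) + 256191 = \left(\left(-366\right) \left(-47\right) + \frac{301}{660}\right) + 256191 = \left(17202 + \frac{301}{660}\right) + 256191 = \frac{11353621}{660} + 256191 = \frac{180439681}{660}$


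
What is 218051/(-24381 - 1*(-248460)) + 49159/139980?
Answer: 13846092847/10455526140 ≈ 1.3243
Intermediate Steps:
218051/(-24381 - 1*(-248460)) + 49159/139980 = 218051/(-24381 + 248460) + 49159*(1/139980) = 218051/224079 + 49159/139980 = 13846092847/10455526140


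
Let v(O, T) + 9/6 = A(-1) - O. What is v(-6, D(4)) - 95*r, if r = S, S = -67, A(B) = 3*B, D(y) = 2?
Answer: 12733/2 ≈ 6366.5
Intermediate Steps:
v(O, T) = -9/2 - O (v(O, T) = -3/2 + (3*(-1) - O) = -3/2 + (-3 - O) = -9/2 - O)
r = -67
v(-6, D(4)) - 95*r = (-9/2 - 1*(-6)) - 95*(-67) = (-9/2 + 6) + 6365 = 3/2 + 6365 = 12733/2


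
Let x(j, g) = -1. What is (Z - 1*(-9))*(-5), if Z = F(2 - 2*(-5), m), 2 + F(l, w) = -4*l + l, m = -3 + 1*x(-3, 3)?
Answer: 145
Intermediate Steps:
m = -4 (m = -3 + 1*(-1) = -3 - 1 = -4)
F(l, w) = -2 - 3*l (F(l, w) = -2 + (-4*l + l) = -2 - 3*l)
Z = -38 (Z = -2 - 3*(2 - 2*(-5)) = -2 - 3*(2 + 10) = -2 - 3*12 = -2 - 36 = -38)
(Z - 1*(-9))*(-5) = (-38 - 1*(-9))*(-5) = (-38 + 9)*(-5) = -29*(-5) = 145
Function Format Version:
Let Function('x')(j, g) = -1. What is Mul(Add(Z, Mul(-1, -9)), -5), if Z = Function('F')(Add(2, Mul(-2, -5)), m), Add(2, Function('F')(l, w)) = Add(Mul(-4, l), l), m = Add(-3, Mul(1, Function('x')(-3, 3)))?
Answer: 145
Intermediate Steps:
m = -4 (m = Add(-3, Mul(1, -1)) = Add(-3, -1) = -4)
Function('F')(l, w) = Add(-2, Mul(-3, l)) (Function('F')(l, w) = Add(-2, Add(Mul(-4, l), l)) = Add(-2, Mul(-3, l)))
Z = -38 (Z = Add(-2, Mul(-3, Add(2, Mul(-2, -5)))) = Add(-2, Mul(-3, Add(2, 10))) = Add(-2, Mul(-3, 12)) = Add(-2, -36) = -38)
Mul(Add(Z, Mul(-1, -9)), -5) = Mul(Add(-38, Mul(-1, -9)), -5) = Mul(Add(-38, 9), -5) = Mul(-29, -5) = 145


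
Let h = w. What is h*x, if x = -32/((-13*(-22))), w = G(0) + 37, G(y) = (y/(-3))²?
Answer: -592/143 ≈ -4.1399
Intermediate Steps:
G(y) = y²/9 (G(y) = (y*(-⅓))² = (-y/3)² = y²/9)
w = 37 (w = (⅑)*0² + 37 = (⅑)*0 + 37 = 0 + 37 = 37)
h = 37
x = -16/143 (x = -32/286 = -32*1/286 = -16/143 ≈ -0.11189)
h*x = 37*(-16/143) = -592/143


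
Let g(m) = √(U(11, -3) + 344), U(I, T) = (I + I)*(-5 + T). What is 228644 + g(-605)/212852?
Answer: 228644 + √42/106426 ≈ 2.2864e+5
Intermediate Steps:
U(I, T) = 2*I*(-5 + T) (U(I, T) = (2*I)*(-5 + T) = 2*I*(-5 + T))
g(m) = 2*√42 (g(m) = √(2*11*(-5 - 3) + 344) = √(2*11*(-8) + 344) = √(-176 + 344) = √168 = 2*√42)
228644 + g(-605)/212852 = 228644 + (2*√42)/212852 = 228644 + (2*√42)*(1/212852) = 228644 + √42/106426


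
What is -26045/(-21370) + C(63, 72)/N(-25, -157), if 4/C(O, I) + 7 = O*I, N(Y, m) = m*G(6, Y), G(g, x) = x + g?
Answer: 70373643559/57741769918 ≈ 1.2188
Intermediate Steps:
G(g, x) = g + x
N(Y, m) = m*(6 + Y)
C(O, I) = 4/(-7 + I*O) (C(O, I) = 4/(-7 + O*I) = 4/(-7 + I*O))
-26045/(-21370) + C(63, 72)/N(-25, -157) = -26045/(-21370) + (4/(-7 + 72*63))/((-157*(6 - 25))) = -26045*(-1/21370) + (4/(-7 + 4536))/((-157*(-19))) = 5209/4274 + (4/4529)/2983 = 5209/4274 + (4*(1/4529))*(1/2983) = 5209/4274 + (4/4529)*(1/2983) = 5209/4274 + 4/13510007 = 70373643559/57741769918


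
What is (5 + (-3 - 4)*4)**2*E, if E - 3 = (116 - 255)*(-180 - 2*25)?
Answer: 16913717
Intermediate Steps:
E = 31973 (E = 3 + (116 - 255)*(-180 - 2*25) = 3 - 139*(-180 - 50) = 3 - 139*(-230) = 3 + 31970 = 31973)
(5 + (-3 - 4)*4)**2*E = (5 + (-3 - 4)*4)**2*31973 = (5 - 7*4)**2*31973 = (5 - 28)**2*31973 = (-23)**2*31973 = 529*31973 = 16913717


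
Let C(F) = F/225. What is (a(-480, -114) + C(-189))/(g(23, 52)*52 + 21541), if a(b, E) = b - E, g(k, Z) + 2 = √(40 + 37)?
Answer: -15122979/883339925 + 36684*√77/883339925 ≈ -0.016756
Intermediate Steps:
C(F) = F/225 (C(F) = F*(1/225) = F/225)
g(k, Z) = -2 + √77 (g(k, Z) = -2 + √(40 + 37) = -2 + √77)
(a(-480, -114) + C(-189))/(g(23, 52)*52 + 21541) = ((-480 - 1*(-114)) + (1/225)*(-189))/((-2 + √77)*52 + 21541) = ((-480 + 114) - 21/25)/((-104 + 52*√77) + 21541) = (-366 - 21/25)/(21437 + 52*√77) = -9171/(25*(21437 + 52*√77))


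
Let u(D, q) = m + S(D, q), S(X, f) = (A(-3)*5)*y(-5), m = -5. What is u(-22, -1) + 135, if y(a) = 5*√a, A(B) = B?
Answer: 130 - 75*I*√5 ≈ 130.0 - 167.71*I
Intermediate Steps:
S(X, f) = -75*I*√5 (S(X, f) = (-3*5)*(5*√(-5)) = -75*I*√5)
u(D, q) = -5 - 75*I*√5
u(-22, -1) + 135 = (-5 - 75*I*√5) + 135 = 130 - 75*I*√5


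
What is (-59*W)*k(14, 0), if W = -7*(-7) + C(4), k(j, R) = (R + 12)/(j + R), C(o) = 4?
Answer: -18762/7 ≈ -2680.3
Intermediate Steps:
k(j, R) = (12 + R)/(R + j)
W = 53 (W = -7*(-7) + 4 = 49 + 4 = 53)
(-59*W)*k(14, 0) = (-59*53)*((12 + 0)/(0 + 14)) = -3127*12/14 = -3127*6/7 = -18762/7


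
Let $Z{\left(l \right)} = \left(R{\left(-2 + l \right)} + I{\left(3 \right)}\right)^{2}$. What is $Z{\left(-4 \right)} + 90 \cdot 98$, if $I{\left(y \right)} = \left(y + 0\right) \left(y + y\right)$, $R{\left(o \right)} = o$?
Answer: $8964$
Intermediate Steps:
$I{\left(y \right)} = 2 y^{2}$ ($I{\left(y \right)} = y 2 y = 2 y^{2}$)
$Z{\left(l \right)} = \left(16 + l\right)^{2}$ ($Z{\left(l \right)} = \left(\left(-2 + l\right) + 2 \cdot 3^{2}\right)^{2} = \left(\left(-2 + l\right) + 2 \cdot 9\right)^{2} = \left(\left(-2 + l\right) + 18\right)^{2} = \left(16 + l\right)^{2}$)
$Z{\left(-4 \right)} + 90 \cdot 98 = \left(16 - 4\right)^{2} + 90 \cdot 98 = 12^{2} + 8820 = 144 + 8820 = 8964$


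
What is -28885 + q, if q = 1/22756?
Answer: -657307059/22756 ≈ -28885.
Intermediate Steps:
q = 1/22756 ≈ 4.3944e-5
-28885 + q = -28885 + 1/22756 = -657307059/22756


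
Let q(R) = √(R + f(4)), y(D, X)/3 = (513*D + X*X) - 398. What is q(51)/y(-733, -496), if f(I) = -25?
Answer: -√26/391233 ≈ -1.3033e-5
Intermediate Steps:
y(D, X) = -1194 + 3*X² + 1539*D (y(D, X) = 3*((513*D + X*X) - 398) = 3*((513*D + X²) - 398) = 3*((X² + 513*D) - 398) = 3*(-398 + X² + 513*D) = -1194 + 3*X² + 1539*D)
q(R) = √(-25 + R) (q(R) = √(R - 25) = √(-25 + R))
q(51)/y(-733, -496) = √(-25 + 51)/(-1194 + 3*(-496)² + 1539*(-733)) = √26/(-1194 + 3*246016 - 1128087) = √26/(-1194 + 738048 - 1128087) = √26/(-391233) = √26*(-1/391233) = -√26/391233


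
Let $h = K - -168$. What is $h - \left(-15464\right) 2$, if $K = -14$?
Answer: $31082$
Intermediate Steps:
$h = 154$ ($h = -14 - -168 = -14 + 168 = 154$)
$h - \left(-15464\right) 2 = 154 - \left(-15464\right) 2 = 154 - -30928 = 154 + 30928 = 31082$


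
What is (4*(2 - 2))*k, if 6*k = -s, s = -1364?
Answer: 0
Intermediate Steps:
k = 682/3 (k = (-1*(-1364))/6 = (⅙)*1364 = 682/3 ≈ 227.33)
(4*(2 - 2))*k = (4*(2 - 2))*(682/3) = (4*0)*(682/3) = 0*(682/3) = 0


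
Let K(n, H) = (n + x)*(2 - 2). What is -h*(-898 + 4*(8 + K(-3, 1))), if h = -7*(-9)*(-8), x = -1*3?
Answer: -436464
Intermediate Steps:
x = -3
h = -504 (h = 63*(-8) = -504)
K(n, H) = 0 (K(n, H) = (n - 3)*(2 - 2) = (-3 + n)*0 = 0)
-h*(-898 + 4*(8 + K(-3, 1))) = -(-504)*(-898 + 4*(8 + 0)) = -(-504)*(-898 + 4*8) = -(-504)*(-898 + 32) = -(-504)*(-866) = -1*436464 = -436464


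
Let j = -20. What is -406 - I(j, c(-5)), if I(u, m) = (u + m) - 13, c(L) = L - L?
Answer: -373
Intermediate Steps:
c(L) = 0
I(u, m) = -13 + m + u (I(u, m) = (m + u) - 13 = -13 + m + u)
-406 - I(j, c(-5)) = -406 - (-13 + 0 - 20) = -406 - 1*(-33) = -406 + 33 = -373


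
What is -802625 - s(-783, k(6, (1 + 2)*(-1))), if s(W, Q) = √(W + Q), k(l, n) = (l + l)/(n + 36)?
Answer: -802625 - I*√94699/11 ≈ -8.0263e+5 - 27.976*I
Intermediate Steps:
k(l, n) = 2*l/(36 + n) (k(l, n) = (2*l)/(36 + n) = 2*l/(36 + n))
s(W, Q) = √(Q + W)
-802625 - s(-783, k(6, (1 + 2)*(-1))) = -802625 - √(2*6/(36 + (1 + 2)*(-1)) - 783) = -802625 - √(2*6/(36 + 3*(-1)) - 783) = -802625 - √(2*6/(36 - 3) - 783) = -802625 - √(2*6/33 - 783) = -802625 - √(2*6*(1/33) - 783) = -802625 - √(4/11 - 783) = -802625 - √(-8609/11) = -802625 - I*√94699/11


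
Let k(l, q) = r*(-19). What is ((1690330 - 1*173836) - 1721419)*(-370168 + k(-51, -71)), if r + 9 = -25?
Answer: 75724295850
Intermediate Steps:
r = -34 (r = -9 - 25 = -34)
k(l, q) = 646 (k(l, q) = -34*(-19) = 646)
((1690330 - 1*173836) - 1721419)*(-370168 + k(-51, -71)) = ((1690330 - 1*173836) - 1721419)*(-370168 + 646) = ((1690330 - 173836) - 1721419)*(-369522) = (1516494 - 1721419)*(-369522) = -204925*(-369522) = 75724295850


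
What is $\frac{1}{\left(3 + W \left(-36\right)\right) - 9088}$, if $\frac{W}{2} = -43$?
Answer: $- \frac{1}{5989} \approx -0.00016697$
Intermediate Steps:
$W = -86$ ($W = 2 \left(-43\right) = -86$)
$\frac{1}{\left(3 + W \left(-36\right)\right) - 9088} = \frac{1}{\left(3 - -3096\right) - 9088} = \frac{1}{\left(3 + 3096\right) - 9088} = \frac{1}{3099 - 9088} = \frac{1}{-5989} = - \frac{1}{5989}$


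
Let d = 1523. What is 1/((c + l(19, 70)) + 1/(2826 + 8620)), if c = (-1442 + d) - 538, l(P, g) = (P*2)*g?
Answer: 11446/25215539 ≈ 0.00045393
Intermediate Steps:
l(P, g) = 2*P*g (l(P, g) = (2*P)*g = 2*P*g)
c = -457 (c = (-1442 + 1523) - 538 = 81 - 538 = -457)
1/((c + l(19, 70)) + 1/(2826 + 8620)) = 1/((-457 + 2*19*70) + 1/(2826 + 8620)) = 1/((-457 + 2660) + 1/11446) = 1/(2203 + 1/11446) = 1/(25215539/11446) = 11446/25215539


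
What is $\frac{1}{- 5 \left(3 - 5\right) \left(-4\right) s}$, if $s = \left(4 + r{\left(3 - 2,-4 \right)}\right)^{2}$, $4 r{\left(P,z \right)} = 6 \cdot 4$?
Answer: $- \frac{1}{4000} \approx -0.00025$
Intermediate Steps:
$r{\left(P,z \right)} = 6$ ($r{\left(P,z \right)} = \frac{6 \cdot 4}{4} = \frac{1}{4} \cdot 24 = 6$)
$s = 100$ ($s = \left(4 + 6\right)^{2} = 10^{2} = 100$)
$\frac{1}{- 5 \left(3 - 5\right) \left(-4\right) s} = \frac{1}{- 5 \left(3 - 5\right) \left(-4\right) 100} = \frac{1}{- 5 \left(\left(-2\right) \left(-4\right)\right) 100} = \frac{1}{\left(-5\right) 8 \cdot 100} = \frac{1}{\left(-40\right) 100} = \frac{1}{-4000} = - \frac{1}{4000}$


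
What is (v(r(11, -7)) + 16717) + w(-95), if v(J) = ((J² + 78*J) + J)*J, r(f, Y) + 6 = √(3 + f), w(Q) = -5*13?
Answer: 20134 - 826*√14 ≈ 17043.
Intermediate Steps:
w(Q) = -65
r(f, Y) = -6 + √(3 + f)
v(J) = J*(J² + 79*J) (v(J) = (J² + 79*J)*J = J*(J² + 79*J))
(v(r(11, -7)) + 16717) + w(-95) = ((-6 + √(3 + 11))²*(79 + (-6 + √(3 + 11))) + 16717) - 65 = ((-6 + √14)²*(79 + (-6 + √14)) + 16717) - 65 = ((-6 + √14)²*(73 + √14) + 16717) - 65 = (16717 + (-6 + √14)²*(73 + √14)) - 65 = 16652 + (-6 + √14)²*(73 + √14)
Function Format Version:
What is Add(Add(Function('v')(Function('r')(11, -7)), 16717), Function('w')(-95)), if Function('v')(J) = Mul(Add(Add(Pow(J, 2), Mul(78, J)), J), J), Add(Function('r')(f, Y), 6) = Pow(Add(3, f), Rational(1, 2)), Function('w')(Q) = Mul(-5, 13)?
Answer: Add(20134, Mul(-826, Pow(14, Rational(1, 2)))) ≈ 17043.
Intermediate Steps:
Function('w')(Q) = -65
Function('r')(f, Y) = Add(-6, Pow(Add(3, f), Rational(1, 2)))
Function('v')(J) = Mul(J, Add(Pow(J, 2), Mul(79, J))) (Function('v')(J) = Mul(Add(Pow(J, 2), Mul(79, J)), J) = Mul(J, Add(Pow(J, 2), Mul(79, J))))
Add(Add(Function('v')(Function('r')(11, -7)), 16717), Function('w')(-95)) = Add(Add(Mul(Pow(Add(-6, Pow(Add(3, 11), Rational(1, 2))), 2), Add(79, Add(-6, Pow(Add(3, 11), Rational(1, 2))))), 16717), -65) = Add(Add(Mul(Pow(Add(-6, Pow(14, Rational(1, 2))), 2), Add(79, Add(-6, Pow(14, Rational(1, 2))))), 16717), -65) = Add(Add(Mul(Pow(Add(-6, Pow(14, Rational(1, 2))), 2), Add(73, Pow(14, Rational(1, 2)))), 16717), -65) = Add(Add(16717, Mul(Pow(Add(-6, Pow(14, Rational(1, 2))), 2), Add(73, Pow(14, Rational(1, 2))))), -65) = Add(16652, Mul(Pow(Add(-6, Pow(14, Rational(1, 2))), 2), Add(73, Pow(14, Rational(1, 2)))))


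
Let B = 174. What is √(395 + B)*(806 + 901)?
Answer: 1707*√569 ≈ 40718.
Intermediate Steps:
√(395 + B)*(806 + 901) = √(395 + 174)*(806 + 901) = √569*1707 = 1707*√569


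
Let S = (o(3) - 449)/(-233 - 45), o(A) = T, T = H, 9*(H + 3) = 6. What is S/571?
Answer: 677/238107 ≈ 0.0028433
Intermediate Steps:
H = -7/3 (H = -3 + (⅑)*6 = -3 + ⅔ = -7/3 ≈ -2.3333)
T = -7/3 ≈ -2.3333
o(A) = -7/3
S = 677/417 (S = (-7/3 - 449)/(-233 - 45) = -1354/3/(-278) = -1354/3*(-1/278) = 677/417 ≈ 1.6235)
S/571 = (677/417)/571 = (677/417)*(1/571) = 677/238107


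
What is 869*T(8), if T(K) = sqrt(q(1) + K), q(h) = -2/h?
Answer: 869*sqrt(6) ≈ 2128.6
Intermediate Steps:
T(K) = sqrt(-2 + K) (T(K) = sqrt(-2/1 + K) = sqrt(-2*1 + K) = sqrt(-2 + K))
869*T(8) = 869*sqrt(-2 + 8) = 869*sqrt(6)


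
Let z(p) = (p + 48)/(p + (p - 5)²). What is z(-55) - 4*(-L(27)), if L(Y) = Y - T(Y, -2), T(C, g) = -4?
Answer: 439573/3545 ≈ 124.00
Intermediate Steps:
L(Y) = 4 + Y (L(Y) = Y - 1*(-4) = Y + 4 = 4 + Y)
z(p) = (48 + p)/(p + (-5 + p)²)
z(-55) - 4*(-L(27)) = (48 - 55)/(-55 + (-5 - 55)²) - 4*(-(4 + 27)) = -7/(-55 + (-60)²) - 4*(-1*31) = -7/(-55 + 3600) - 4*(-31) = -7/3545 - 1*(-124) = (1/3545)*(-7) + 124 = -7/3545 + 124 = 439573/3545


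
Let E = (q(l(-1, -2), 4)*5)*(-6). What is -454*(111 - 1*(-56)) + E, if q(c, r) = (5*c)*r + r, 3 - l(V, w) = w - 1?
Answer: -79538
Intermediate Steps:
l(V, w) = 4 - w (l(V, w) = 3 - (w - 1) = 3 - (-1 + w) = 3 + (1 - w) = 4 - w)
q(c, r) = r + 5*c*r (q(c, r) = 5*c*r + r = r + 5*c*r)
E = -3720 (E = ((4*(1 + 5*(4 - 1*(-2))))*5)*(-6) = ((4*(1 + 5*(4 + 2)))*5)*(-6) = ((4*(1 + 5*6))*5)*(-6) = ((4*(1 + 30))*5)*(-6) = ((4*31)*5)*(-6) = (124*5)*(-6) = 620*(-6) = -3720)
-454*(111 - 1*(-56)) + E = -454*(111 - 1*(-56)) - 3720 = -454*(111 + 56) - 3720 = -454*167 - 3720 = -75818 - 3720 = -79538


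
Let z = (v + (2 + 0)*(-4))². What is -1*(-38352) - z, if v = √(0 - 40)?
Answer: 38328 + 32*I*√10 ≈ 38328.0 + 101.19*I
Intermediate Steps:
v = 2*I*√10 (v = √(-40) = 2*I*√10 ≈ 6.3246*I)
z = (-8 + 2*I*√10)² (z = (2*I*√10 + (2 + 0)*(-4))² = (2*I*√10 + 2*(-4))² = (2*I*√10 - 8)² = (-8 + 2*I*√10)² ≈ 24.0 - 101.19*I)
-1*(-38352) - z = -1*(-38352) - (24 - 32*I*√10) = 38352 + (-24 + 32*I*√10) = 38328 + 32*I*√10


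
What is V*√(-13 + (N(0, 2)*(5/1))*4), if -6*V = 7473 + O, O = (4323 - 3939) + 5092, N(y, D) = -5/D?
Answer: -12949*I*√7/2 ≈ -17130.0*I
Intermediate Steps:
O = 5476 (O = 384 + 5092 = 5476)
V = -12949/6 (V = -(7473 + 5476)/6 = -⅙*12949 = -12949/6 ≈ -2158.2)
V*√(-13 + (N(0, 2)*(5/1))*4) = -12949*√(-13 + ((-5/2)*(5/1))*4)/6 = -12949*√(-13 + ((-5*½)*(5*1))*4)/6 = -12949*√(-13 - 5/2*5*4)/6 = -12949*√(-13 - 25/2*4)/6 = -12949*√(-13 - 50)/6 = -12949*I*√7/2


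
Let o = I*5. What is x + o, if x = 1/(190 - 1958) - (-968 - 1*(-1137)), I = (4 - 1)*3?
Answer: -219233/1768 ≈ -124.00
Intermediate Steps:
I = 9 (I = 3*3 = 9)
o = 45 (o = 9*5 = 45)
x = -298793/1768 (x = 1/(-1768) - (-968 + 1137) = -1/1768 - 1*169 = -1/1768 - 169 = -298793/1768 ≈ -169.00)
x + o = -298793/1768 + 45 = -219233/1768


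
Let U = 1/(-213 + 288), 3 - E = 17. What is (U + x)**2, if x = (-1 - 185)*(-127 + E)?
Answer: 3868896236401/5625 ≈ 6.8780e+8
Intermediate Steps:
E = -14 (E = 3 - 1*17 = 3 - 17 = -14)
U = 1/75 ≈ 0.013333
x = 26226 (x = (-1 - 185)*(-127 - 14) = -186*(-141) = 26226)
(U + x)**2 = (1/75 + 26226)**2 = (1966951/75)**2 = 3868896236401/5625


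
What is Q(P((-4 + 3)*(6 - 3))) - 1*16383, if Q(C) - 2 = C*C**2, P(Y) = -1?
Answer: -16382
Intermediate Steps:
Q(C) = 2 + C**3 (Q(C) = 2 + C*C**2 = 2 + C**3)
Q(P((-4 + 3)*(6 - 3))) - 1*16383 = (2 + (-1)**3) - 1*16383 = (2 - 1) - 16383 = 1 - 16383 = -16382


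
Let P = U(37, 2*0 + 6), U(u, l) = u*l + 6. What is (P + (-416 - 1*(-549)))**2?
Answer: 130321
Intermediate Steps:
U(u, l) = 6 + l*u (U(u, l) = l*u + 6 = 6 + l*u)
P = 228 (P = 6 + (2*0 + 6)*37 = 6 + (0 + 6)*37 = 6 + 6*37 = 6 + 222 = 228)
(P + (-416 - 1*(-549)))**2 = (228 + (-416 - 1*(-549)))**2 = (228 + (-416 + 549))**2 = (228 + 133)**2 = 361**2 = 130321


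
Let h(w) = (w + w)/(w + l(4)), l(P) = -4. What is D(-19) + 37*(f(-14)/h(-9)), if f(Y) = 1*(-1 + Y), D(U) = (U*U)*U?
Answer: -43559/6 ≈ -7259.8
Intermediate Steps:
D(U) = U³ (D(U) = U²*U = U³)
h(w) = 2*w/(-4 + w) (h(w) = (w + w)/(w - 4) = (2*w)/(-4 + w) = 2*w/(-4 + w))
f(Y) = -1 + Y
D(-19) + 37*(f(-14)/h(-9)) = (-19)³ + 37*((-1 - 14)/((2*(-9)/(-4 - 9)))) = -6859 + 37*(-15/(2*(-9)/(-13))) = -6859 + 37*(-15/(2*(-9)*(-1/13))) = -6859 + 37*(-15/18/13) = -6859 + 37*(-15*13/18) = -6859 + 37*(-65/6) = -6859 - 2405/6 = -43559/6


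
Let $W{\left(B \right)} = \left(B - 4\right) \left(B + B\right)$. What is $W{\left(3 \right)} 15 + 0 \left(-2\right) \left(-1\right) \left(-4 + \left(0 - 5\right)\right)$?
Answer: $-90$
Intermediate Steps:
$W{\left(B \right)} = 2 B \left(-4 + B\right)$ ($W{\left(B \right)} = \left(-4 + B\right) 2 B = 2 B \left(-4 + B\right)$)
$W{\left(3 \right)} 15 + 0 \left(-2\right) \left(-1\right) \left(-4 + \left(0 - 5\right)\right) = 2 \cdot 3 \left(-4 + 3\right) 15 + 0 \left(-2\right) \left(-1\right) \left(-4 + \left(0 - 5\right)\right) = 2 \cdot 3 \left(-1\right) 15 + 0 \left(-1\right) \left(-4 - 5\right) = \left(-6\right) 15 + 0 \left(-9\right) = -90 + 0 = -90$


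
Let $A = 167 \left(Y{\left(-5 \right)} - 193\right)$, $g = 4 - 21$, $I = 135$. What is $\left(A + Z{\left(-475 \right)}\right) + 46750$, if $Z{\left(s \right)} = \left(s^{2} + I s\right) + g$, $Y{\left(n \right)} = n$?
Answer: $175167$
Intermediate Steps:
$g = -17$
$A = -33066$ ($A = 167 \left(-5 - 193\right) = 167 \left(-198\right) = -33066$)
$Z{\left(s \right)} = -17 + s^{2} + 135 s$ ($Z{\left(s \right)} = \left(s^{2} + 135 s\right) - 17 = -17 + s^{2} + 135 s$)
$\left(A + Z{\left(-475 \right)}\right) + 46750 = \left(-33066 + \left(-17 + \left(-475\right)^{2} + 135 \left(-475\right)\right)\right) + 46750 = \left(-33066 - -161483\right) + 46750 = \left(-33066 + 161483\right) + 46750 = 128417 + 46750 = 175167$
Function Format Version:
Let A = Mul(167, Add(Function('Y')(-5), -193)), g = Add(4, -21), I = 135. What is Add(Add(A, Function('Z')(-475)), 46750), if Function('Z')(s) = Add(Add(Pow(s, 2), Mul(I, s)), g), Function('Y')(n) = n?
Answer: 175167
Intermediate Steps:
g = -17
A = -33066 (A = Mul(167, Add(-5, -193)) = Mul(167, -198) = -33066)
Function('Z')(s) = Add(-17, Pow(s, 2), Mul(135, s)) (Function('Z')(s) = Add(Add(Pow(s, 2), Mul(135, s)), -17) = Add(-17, Pow(s, 2), Mul(135, s)))
Add(Add(A, Function('Z')(-475)), 46750) = Add(Add(-33066, Add(-17, Pow(-475, 2), Mul(135, -475))), 46750) = Add(Add(-33066, Add(-17, 225625, -64125)), 46750) = Add(Add(-33066, 161483), 46750) = Add(128417, 46750) = 175167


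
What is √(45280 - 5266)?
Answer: 9*√494 ≈ 200.03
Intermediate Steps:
√(45280 - 5266) = √40014 = 9*√494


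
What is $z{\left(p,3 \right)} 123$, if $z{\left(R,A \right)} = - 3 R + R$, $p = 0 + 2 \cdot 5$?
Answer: $-2460$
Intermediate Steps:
$p = 10$ ($p = 0 + 10 = 10$)
$z{\left(R,A \right)} = - 2 R$
$z{\left(p,3 \right)} 123 = \left(-2\right) 10 \cdot 123 = \left(-20\right) 123 = -2460$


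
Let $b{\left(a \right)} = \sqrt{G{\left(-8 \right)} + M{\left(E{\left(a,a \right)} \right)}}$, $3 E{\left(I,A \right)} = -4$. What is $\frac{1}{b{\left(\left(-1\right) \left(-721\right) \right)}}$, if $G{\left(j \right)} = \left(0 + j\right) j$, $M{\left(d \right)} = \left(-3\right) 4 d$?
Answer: $\frac{\sqrt{5}}{20} \approx 0.1118$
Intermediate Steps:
$E{\left(I,A \right)} = - \frac{4}{3}$ ($E{\left(I,A \right)} = \frac{1}{3} \left(-4\right) = - \frac{4}{3}$)
$M{\left(d \right)} = - 12 d$
$G{\left(j \right)} = j^{2}$ ($G{\left(j \right)} = j j = j^{2}$)
$b{\left(a \right)} = 4 \sqrt{5}$ ($b{\left(a \right)} = \sqrt{\left(-8\right)^{2} - -16} = \sqrt{64 + 16} = \sqrt{80} = 4 \sqrt{5}$)
$\frac{1}{b{\left(\left(-1\right) \left(-721\right) \right)}} = \frac{1}{4 \sqrt{5}} = \frac{\sqrt{5}}{20}$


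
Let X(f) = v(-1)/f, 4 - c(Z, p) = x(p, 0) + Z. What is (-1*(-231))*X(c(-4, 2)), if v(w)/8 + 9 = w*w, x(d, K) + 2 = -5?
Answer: -4928/5 ≈ -985.60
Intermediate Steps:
x(d, K) = -7 (x(d, K) = -2 - 5 = -7)
v(w) = -72 + 8*w² (v(w) = -72 + 8*(w*w) = -72 + 8*w²)
c(Z, p) = 11 - Z (c(Z, p) = 4 - (-7 + Z) = 4 + (7 - Z) = 11 - Z)
X(f) = -64/f (X(f) = (-72 + 8*(-1)²)/f = (-72 + 8*1)/f = (-72 + 8)/f = -64/f)
(-1*(-231))*X(c(-4, 2)) = (-1*(-231))*(-64/(11 - 1*(-4))) = 231*(-64/(11 + 4)) = 231*(-64/15) = -4928/5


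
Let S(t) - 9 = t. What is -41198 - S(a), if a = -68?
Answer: -41139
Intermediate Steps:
S(t) = 9 + t
-41198 - S(a) = -41198 - (9 - 68) = -41198 - 1*(-59) = -41198 + 59 = -41139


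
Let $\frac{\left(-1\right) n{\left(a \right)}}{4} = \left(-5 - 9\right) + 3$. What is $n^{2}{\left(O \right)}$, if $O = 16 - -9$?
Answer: $1936$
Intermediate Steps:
$O = 25$ ($O = 16 + 9 = 25$)
$n{\left(a \right)} = 44$ ($n{\left(a \right)} = - 4 \left(\left(-5 - 9\right) + 3\right) = - 4 \left(-14 + 3\right) = \left(-4\right) \left(-11\right) = 44$)
$n^{2}{\left(O \right)} = 44^{2} = 1936$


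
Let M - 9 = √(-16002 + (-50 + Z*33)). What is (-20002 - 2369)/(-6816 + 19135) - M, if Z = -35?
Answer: -133242/12319 - I*√17207 ≈ -10.816 - 131.18*I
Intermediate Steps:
M = 9 + I*√17207 (M = 9 + √(-16002 + (-50 - 35*33)) = 9 + √(-16002 + (-50 - 1155)) = 9 + √(-16002 - 1205) = 9 + √(-17207) = 9 + I*√17207 ≈ 9.0 + 131.18*I)
(-20002 - 2369)/(-6816 + 19135) - M = (-20002 - 2369)/(-6816 + 19135) - (9 + I*√17207) = -22371/12319 + (-9 - I*√17207) = -133242/12319 - I*√17207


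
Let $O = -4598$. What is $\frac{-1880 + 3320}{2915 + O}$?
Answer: $- \frac{160}{187} \approx -0.85561$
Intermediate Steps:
$\frac{-1880 + 3320}{2915 + O} = \frac{-1880 + 3320}{2915 - 4598} = \frac{1440}{-1683} = 1440 \left(- \frac{1}{1683}\right) = - \frac{160}{187}$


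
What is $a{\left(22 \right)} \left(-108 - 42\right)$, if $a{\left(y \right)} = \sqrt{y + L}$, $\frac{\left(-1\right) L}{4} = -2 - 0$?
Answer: $- 150 \sqrt{30} \approx -821.58$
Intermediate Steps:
$L = 8$ ($L = - 4 \left(-2 - 0\right) = - 4 \left(-2 + 0\right) = \left(-4\right) \left(-2\right) = 8$)
$a{\left(y \right)} = \sqrt{8 + y}$ ($a{\left(y \right)} = \sqrt{y + 8} = \sqrt{8 + y}$)
$a{\left(22 \right)} \left(-108 - 42\right) = \sqrt{8 + 22} \left(-108 - 42\right) = \sqrt{30} \left(-150\right) = - 150 \sqrt{30}$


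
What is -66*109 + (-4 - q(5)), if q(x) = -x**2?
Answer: -7173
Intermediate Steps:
-66*109 + (-4 - q(5)) = -66*109 + (-4 - (-1)*5**2) = -7194 + (-4 - (-1)*25) = -7194 + (-4 - 1*(-25)) = -7194 + (-4 + 25) = -7194 + 21 = -7173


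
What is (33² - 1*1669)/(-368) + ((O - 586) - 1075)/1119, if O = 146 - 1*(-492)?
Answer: 22713/34316 ≈ 0.66188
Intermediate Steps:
O = 638 (O = 146 + 492 = 638)
(33² - 1*1669)/(-368) + ((O - 586) - 1075)/1119 = (33² - 1*1669)/(-368) + ((638 - 586) - 1075)/1119 = (1089 - 1669)*(-1/368) + (52 - 1075)*(1/1119) = -580*(-1/368) - 1023*1/1119 = 145/92 - 341/373 = 22713/34316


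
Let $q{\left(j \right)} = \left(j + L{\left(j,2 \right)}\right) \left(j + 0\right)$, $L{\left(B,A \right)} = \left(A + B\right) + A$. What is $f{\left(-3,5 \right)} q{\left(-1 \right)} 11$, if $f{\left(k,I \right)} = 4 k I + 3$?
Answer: $1254$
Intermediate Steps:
$L{\left(B,A \right)} = B + 2 A$
$f{\left(k,I \right)} = 3 + 4 I k$ ($f{\left(k,I \right)} = 4 I k + 3 = 3 + 4 I k$)
$q{\left(j \right)} = j \left(4 + 2 j\right)$ ($q{\left(j \right)} = \left(j + \left(j + 2 \cdot 2\right)\right) \left(j + 0\right) = \left(j + \left(j + 4\right)\right) j = \left(j + \left(4 + j\right)\right) j = \left(4 + 2 j\right) j = j \left(4 + 2 j\right)$)
$f{\left(-3,5 \right)} q{\left(-1 \right)} 11 = \left(3 + 4 \cdot 5 \left(-3\right)\right) 2 \left(-1\right) \left(2 - 1\right) 11 = \left(3 - 60\right) 2 \left(-1\right) 1 \cdot 11 = \left(-57\right) \left(-2\right) 11 = 114 \cdot 11 = 1254$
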